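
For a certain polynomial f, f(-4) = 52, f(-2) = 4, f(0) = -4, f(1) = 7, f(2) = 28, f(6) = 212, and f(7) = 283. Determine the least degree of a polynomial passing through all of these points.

2

Divided differences on the nodes -4, -2, 0, 1, 2, 6, 7:
  order 0: 52  4  -4  7  28  212  283
  order 1: -24  -4  11  21  46  71
  order 2: 5  5  5  5  5
  order 3: 0  0  0  0
  order 4: 0  0  0
  order 5: 0  0
  order 6: 0
The order-2 divided differences are all 5 (nonzero) and every higher order vanishes, so the data lies on a polynomial of degree exactly 2.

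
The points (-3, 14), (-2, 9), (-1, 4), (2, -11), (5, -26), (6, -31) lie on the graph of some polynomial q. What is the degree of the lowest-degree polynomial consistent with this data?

Divided differences on the nodes -3, -2, -1, 2, 5, 6:
  order 0: 14  9  4  -11  -26  -31
  order 1: -5  -5  -5  -5  -5
  order 2: 0  0  0  0
  order 3: 0  0  0
  order 4: 0  0
  order 5: 0
The order-1 divided differences are all -5 (nonzero) and every higher order vanishes, so the data lies on a polynomial of degree exactly 1.

1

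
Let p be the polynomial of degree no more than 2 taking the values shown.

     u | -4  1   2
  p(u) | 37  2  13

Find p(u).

p(u) = 3u^2 + 2u - 3

Using the Lagrange interpolation formula with nodes -4, 1, 2:
  L_0(u) = (u - 1)(u - 2) / 30
  L_1(u) = (u + 4)(u - 2) / -5
  L_2(u) = (u + 4)(u - 1) / 6
Then p(u) = 37·L_0(u) + 2·L_1(u) + 13·L_2(u).
Expanding and collecting terms gives p(u) = 3u^2 + 2u - 3.
Check: p(-4) = 37. ✓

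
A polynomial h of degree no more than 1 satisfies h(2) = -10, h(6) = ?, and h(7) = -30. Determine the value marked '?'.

The 2 known points determine the degree-1 polynomial uniquely.
Write h(s) = as + b. Substituting each data point gives a linear system:
  2a + b = -10
  7a + b = -30
Solving the system yields a = -4, b = -2.
So h(s) = -4s - 2.
Then h(6) = -26.

-26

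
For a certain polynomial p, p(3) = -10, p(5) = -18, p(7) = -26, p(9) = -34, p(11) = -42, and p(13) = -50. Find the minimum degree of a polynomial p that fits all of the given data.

1

Forward differences of the values at t = 3, 5, 7, 9, 11, 13:
  p  : -10  -18  -26  -34  -42  -50
  Δ  : -8  -8  -8  -8  -8
  Δ^2: 0  0  0  0
  Δ^3: 0  0  0
  Δ^4: 0  0
  Δ^5: 0
The first differences are constant (-8) and nonzero, while all higher differences vanish, so the minimal degree is 1.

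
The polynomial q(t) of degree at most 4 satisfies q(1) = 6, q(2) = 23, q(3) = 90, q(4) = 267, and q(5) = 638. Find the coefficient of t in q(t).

2

Write q(t) = at^4 + bt^3 + ct^2 + dt + e. Substituting each data point gives a linear system:
  a + b + c + d + e = 6
  16a + 8b + 4c + 2d + e = 23
  81a + 27b + 9c + 3d + e = 90
  256a + 64b + 16c + 4d + e = 267
  625a + 125b + 25c + 5d + e = 638
Solving the system yields a = 1, b = 0, c = 0, d = 2, e = 3.
So q(t) = t^4 + 2t + 3.
The coefficient of t is 2.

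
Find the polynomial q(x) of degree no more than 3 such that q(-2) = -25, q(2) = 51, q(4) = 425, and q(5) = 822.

q(x) = 6x^3 + 4x^2 - 5x - 3

Write q(x) = ax^3 + bx^2 + cx + d. Substituting each data point gives a linear system:
  -8a + 4b - 2c + d = -25
  8a + 4b + 2c + d = 51
  64a + 16b + 4c + d = 425
  125a + 25b + 5c + d = 822
Solving the system yields a = 6, b = 4, c = -5, d = -3.
So q(x) = 6x³ + 4x² - 5x - 3.
Check: q(-2) = -25. ✓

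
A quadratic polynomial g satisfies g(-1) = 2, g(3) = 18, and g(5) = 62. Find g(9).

222

Write g(x) = ax^2 + bx + c. Substituting each data point gives a linear system:
  a - b + c = 2
  9a + 3b + c = 18
  25a + 5b + c = 62
Solving the system yields a = 3, b = -2, c = -3.
So g(x) = 3x² - 2x - 3.
Then g(9) = 222.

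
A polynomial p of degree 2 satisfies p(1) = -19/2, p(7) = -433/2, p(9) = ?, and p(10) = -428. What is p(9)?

The 3 known points determine the degree-2 polynomial uniquely.
Write p(u) = au^2 + bu + c. Substituting each data point gives a linear system:
  a + b + c = -19/2
  49a + 7b + c = -433/2
  100a + 10b + c = -428
Solving the system yields a = -4, b = -5/2, c = -3.
So p(u) = -4u^2 - (5/2)u - 3.
Then p(9) = -699/2.

-699/2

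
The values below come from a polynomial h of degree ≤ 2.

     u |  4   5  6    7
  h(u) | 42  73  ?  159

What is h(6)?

112

On equispaced nodes a degree-2 polynomial has vanishing third forward difference, so
  - h(4) + 3·h(5) - 3·h(6) + h(7) = 0.
Substituting the known values and solving for h(6):
  -3·h(6) = -336
  h(6) = 112.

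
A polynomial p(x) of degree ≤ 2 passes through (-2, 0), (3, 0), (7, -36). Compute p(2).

4

Write p(x) = ax^2 + bx + c. Substituting each data point gives a linear system:
  4a - 2b + c = 0
  9a + 3b + c = 0
  49a + 7b + c = -36
Solving the system yields a = -1, b = 1, c = 6.
So p(x) = -x^2 + x + 6.
Then p(2) = 4.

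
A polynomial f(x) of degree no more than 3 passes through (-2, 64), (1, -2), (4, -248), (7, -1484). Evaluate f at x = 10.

-4520

Forward differences of the values at x = -2, 1, 4, 7:
  f  : 64  -2  -248  -1484
  Δ  : -66  -246  -1236
  Δ^2: -180  -990
  Δ^3: -810
The third differences are constant, confirming degree 3.
Interpolating (Newton forward form) and evaluating at x = 10 gives f(10) = -4520.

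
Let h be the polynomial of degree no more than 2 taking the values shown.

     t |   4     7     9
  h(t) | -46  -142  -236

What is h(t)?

Write h(t) = at^2 + bt + c. Substituting each data point gives a linear system:
  16a + 4b + c = -46
  49a + 7b + c = -142
  81a + 9b + c = -236
Solving the system yields a = -3, b = 1, c = -2.
So h(t) = -3t^2 + t - 2.
Check: h(7) = -142. ✓

h(t) = -3t^2 + t - 2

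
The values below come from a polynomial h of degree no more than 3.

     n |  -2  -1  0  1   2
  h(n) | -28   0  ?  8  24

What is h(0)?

6

On equispaced nodes a degree-3 polynomial has vanishing fourth forward difference, so
  h(-2) - 4·h(-1) + 6·h(0) - 4·h(1) + h(2) = 0.
Substituting the known values and solving for h(0):
  6·h(0) = 36
  h(0) = 6.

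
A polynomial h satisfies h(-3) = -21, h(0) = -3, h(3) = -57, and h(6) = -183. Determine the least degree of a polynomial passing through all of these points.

2

Forward differences of the values at t = -3, 0, 3, 6:
  h  : -21  -3  -57  -183
  Δ  : 18  -54  -126
  Δ^2: -72  -72
  Δ^3: 0
The second differences are constant (-72) and nonzero, while all higher differences vanish, so the minimal degree is 2.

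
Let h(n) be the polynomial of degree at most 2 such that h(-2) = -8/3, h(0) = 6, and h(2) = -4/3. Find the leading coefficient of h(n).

Write h(n) = an^2 + bn + c. Substituting each data point gives a linear system:
  4a - 2b + c = -8/3
  c = 6
  4a + 2b + c = -4/3
Solving the system yields a = -2, b = 1/3, c = 6.
So h(n) = -2n^2 + (1/3)n + 6.
The leading coefficient is -2.

-2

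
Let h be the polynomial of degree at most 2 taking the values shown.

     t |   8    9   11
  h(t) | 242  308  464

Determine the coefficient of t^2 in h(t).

4

Write h(t) = at^2 + bt + c. Substituting each data point gives a linear system:
  64a + 8b + c = 242
  81a + 9b + c = 308
  121a + 11b + c = 464
Solving the system yields a = 4, b = -2, c = 2.
So h(t) = 4t² - 2t + 2.
The leading coefficient is 4.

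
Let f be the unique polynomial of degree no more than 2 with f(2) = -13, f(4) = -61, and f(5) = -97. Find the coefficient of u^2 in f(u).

Write f(u) = au^2 + bu + c. Substituting each data point gives a linear system:
  4a + 2b + c = -13
  16a + 4b + c = -61
  25a + 5b + c = -97
Solving the system yields a = -4, b = 0, c = 3.
So f(u) = -4u^2 + 3.
The leading coefficient is -4.

-4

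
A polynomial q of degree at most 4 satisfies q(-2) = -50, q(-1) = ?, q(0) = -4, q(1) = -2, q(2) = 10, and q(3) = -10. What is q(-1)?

The 5 known points determine the degree-4 polynomial uniquely.
Write q(n) = an^4 + bn^3 + cn^2 + dn + e. Substituting each data point gives a linear system:
  16a - 8b + 4c - 2d + e = -50
  e = -4
  a + b + c + d + e = -2
  16a + 8b + 4c + 2d + e = 10
  81a + 27b + 9c + 3d + e = -10
Solving the system yields a = -2, b = 5, c = 4, d = -5, e = -4.
So q(n) = -2n^4 + 5n^3 + 4n^2 - 5n - 4.
Then q(-1) = -2.

-2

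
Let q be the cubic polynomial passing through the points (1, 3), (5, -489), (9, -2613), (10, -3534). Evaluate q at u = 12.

-5970

Write q(u) = au^3 + bu^2 + cu + d. Substituting each data point gives a linear system:
  a + b + c + d = 3
  125a + 25b + 5c + d = -489
  729a + 81b + 9c + d = -2613
  1000a + 100b + 10c + d = -3534
Solving the system yields a = -3, b = -6, c = 6, d = 6.
So q(u) = -3u³ - 6u² + 6u + 6.
Then q(12) = -5970.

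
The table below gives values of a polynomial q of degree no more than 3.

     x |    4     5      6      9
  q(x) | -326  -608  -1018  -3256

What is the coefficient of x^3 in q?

-4

Write q(x) = ax^3 + bx^2 + cx + d. Substituting each data point gives a linear system:
  64a + 16b + 4c + d = -326
  125a + 25b + 5c + d = -608
  216a + 36b + 6c + d = -1018
  729a + 81b + 9c + d = -3256
Solving the system yields a = -4, b = -4, c = -2, d = 2.
So q(x) = -4x^3 - 4x^2 - 2x + 2.
The leading coefficient is -4.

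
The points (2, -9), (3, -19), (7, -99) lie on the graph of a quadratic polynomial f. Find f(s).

Write f(s) = as^2 + bs + c. Substituting each data point gives a linear system:
  4a + 2b + c = -9
  9a + 3b + c = -19
  49a + 7b + c = -99
Solving the system yields a = -2, b = 0, c = -1.
So f(s) = -2s^2 - 1.
Check: f(3) = -19. ✓

f(s) = -2s^2 - 1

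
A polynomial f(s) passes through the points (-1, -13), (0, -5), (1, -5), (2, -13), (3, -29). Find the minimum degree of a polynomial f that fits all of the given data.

2

Forward differences of the values at s = -1, 0, 1, 2, 3:
  f  : -13  -5  -5  -13  -29
  Δ  : 8  0  -8  -16
  Δ^2: -8  -8  -8
  Δ^3: 0  0
  Δ^4: 0
The second differences are constant (-8) and nonzero, while all higher differences vanish, so the minimal degree is 2.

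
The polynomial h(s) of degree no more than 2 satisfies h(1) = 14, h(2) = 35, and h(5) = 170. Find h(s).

Write h(s) = as^2 + bs + c. Substituting each data point gives a linear system:
  a + b + c = 14
  4a + 2b + c = 35
  25a + 5b + c = 170
Solving the system yields a = 6, b = 3, c = 5.
So h(s) = 6s^2 + 3s + 5.
Check: h(5) = 170. ✓

h(s) = 6s^2 + 3s + 5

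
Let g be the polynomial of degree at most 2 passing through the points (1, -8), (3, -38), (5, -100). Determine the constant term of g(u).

-5

Write g(u) = au^2 + bu + c. Substituting each data point gives a linear system:
  a + b + c = -8
  9a + 3b + c = -38
  25a + 5b + c = -100
Solving the system yields a = -4, b = 1, c = -5.
So g(u) = -4u^2 + u - 5.
The constant term is -5.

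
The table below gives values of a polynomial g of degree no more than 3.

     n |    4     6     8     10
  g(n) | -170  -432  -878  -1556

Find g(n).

g(n) = -n^3 - 5n^2 - 5n - 6

Write g(n) = an^3 + bn^2 + cn + d. Substituting each data point gives a linear system:
  64a + 16b + 4c + d = -170
  216a + 36b + 6c + d = -432
  512a + 64b + 8c + d = -878
  1000a + 100b + 10c + d = -1556
Solving the system yields a = -1, b = -5, c = -5, d = -6.
So g(n) = -n^3 - 5n^2 - 5n - 6.
Check: g(6) = -432. ✓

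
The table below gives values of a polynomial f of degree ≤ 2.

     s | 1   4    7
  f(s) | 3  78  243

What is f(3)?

43

Using the Lagrange interpolation formula with nodes 1, 4, 7:
  L_0(s) = (s - 4)(s - 7) / 18
  L_1(s) = (s - 1)(s - 7) / -9
  L_2(s) = (s - 1)(s - 4) / 18
Then f(s) = 3·L_0(s) + 78·L_1(s) + 243·L_2(s).
Expanding and collecting terms gives f(s) = 5s² - 2.
Evaluating at s = 3: f(3) = 43.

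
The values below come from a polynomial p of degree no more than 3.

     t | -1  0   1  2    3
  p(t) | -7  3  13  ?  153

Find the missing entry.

53

On equispaced nodes a degree-3 polynomial has vanishing fourth forward difference, so
  p(-1) - 4·p(0) + 6·p(1) - 4·p(2) + p(3) = 0.
Substituting the known values and solving for p(2):
  -4·p(2) = -212
  p(2) = 53.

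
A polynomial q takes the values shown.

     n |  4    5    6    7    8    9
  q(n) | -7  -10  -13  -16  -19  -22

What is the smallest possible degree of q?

Forward differences of the values at n = 4, 5, 6, 7, 8, 9:
  q  : -7  -10  -13  -16  -19  -22
  Δ  : -3  -3  -3  -3  -3
  Δ^2: 0  0  0  0
  Δ^3: 0  0  0
  Δ^4: 0  0
  Δ^5: 0
The first differences are constant (-3) and nonzero, while all higher differences vanish, so the minimal degree is 1.

1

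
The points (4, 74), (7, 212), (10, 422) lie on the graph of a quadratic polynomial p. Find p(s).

p(s) = 4s^2 + 2s + 2

Using the Lagrange interpolation formula with nodes 4, 7, 10:
  L_0(s) = (s - 7)(s - 10) / 18
  L_1(s) = (s - 4)(s - 10) / -9
  L_2(s) = (s - 4)(s - 7) / 18
Then p(s) = 74·L_0(s) + 212·L_1(s) + 422·L_2(s).
Expanding and collecting terms gives p(s) = 4s^2 + 2s + 2.
Check: p(7) = 212. ✓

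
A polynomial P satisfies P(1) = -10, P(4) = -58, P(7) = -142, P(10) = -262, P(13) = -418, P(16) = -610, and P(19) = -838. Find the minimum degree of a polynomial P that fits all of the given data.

Forward differences of the values at u = 1, 4, 7, 10, 13, 16, 19:
  P  : -10  -58  -142  -262  -418  -610  -838
  Δ  : -48  -84  -120  -156  -192  -228
  Δ^2: -36  -36  -36  -36  -36
  Δ^3: 0  0  0  0
  Δ^4: 0  0  0
  Δ^5: 0  0
  Δ^6: 0
The second differences are constant (-36) and nonzero, while all higher differences vanish, so the minimal degree is 2.

2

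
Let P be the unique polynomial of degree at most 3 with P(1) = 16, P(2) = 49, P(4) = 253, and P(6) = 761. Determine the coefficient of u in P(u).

Write P(u) = au^3 + bu^2 + cu + d. Substituting each data point gives a linear system:
  a + b + c + d = 16
  8a + 4b + 2c + d = 49
  64a + 16b + 4c + d = 253
  216a + 36b + 6c + d = 761
Solving the system yields a = 3, b = 2, c = 6, d = 5.
So P(u) = 3u^3 + 2u^2 + 6u + 5.
The coefficient of u is 6.

6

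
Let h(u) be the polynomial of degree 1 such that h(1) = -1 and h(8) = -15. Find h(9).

-17

Write h(u) = au + b. Substituting each data point gives a linear system:
  a + b = -1
  8a + b = -15
Solving the system yields a = -2, b = 1.
So h(u) = -2u + 1.
Then h(9) = -17.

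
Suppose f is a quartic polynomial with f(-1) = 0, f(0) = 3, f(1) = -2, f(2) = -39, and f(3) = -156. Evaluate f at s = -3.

-54

Forward differences of the values at s = -1, 0, 1, 2, 3:
  f  : 0  3  -2  -39  -156
  Δ  : 3  -5  -37  -117
  Δ^2: -8  -32  -80
  Δ^3: -24  -48
  Δ^4: -24
The fourth differences are constant, confirming degree 4.
Interpolating (Newton forward form) and evaluating at s = -3 gives f(-3) = -54.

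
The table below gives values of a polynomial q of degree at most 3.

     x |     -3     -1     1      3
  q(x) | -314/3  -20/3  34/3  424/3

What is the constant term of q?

Write q(x) = ax^3 + bx^2 + cx + d. Substituting each data point gives a linear system:
  -27a + 9b - 3c + d = -314/3
  -a + b - c + d = -20/3
  a + b + c + d = 34/3
  27a + 9b + 3c + d = 424/3
Solving the system yields a = 4, b = 2, c = 5, d = 1/3.
So q(x) = 4x^3 + 2x^2 + 5x + 1/3.
The constant term is 1/3.

1/3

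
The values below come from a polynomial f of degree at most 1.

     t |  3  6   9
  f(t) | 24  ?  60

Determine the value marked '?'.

On equispaced nodes a degree-1 polynomial has vanishing second forward difference, so
  f(3) - 2·f(6) + f(9) = 0.
Substituting the known values and solving for f(6):
  -2·f(6) = -84
  f(6) = 42.

42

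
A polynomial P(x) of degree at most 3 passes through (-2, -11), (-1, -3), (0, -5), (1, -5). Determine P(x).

P(x) = 2x^3 + x^2 - 3x - 5

Write P(x) = ax^3 + bx^2 + cx + d. Substituting each data point gives a linear system:
  -8a + 4b - 2c + d = -11
  -a + b - c + d = -3
  d = -5
  a + b + c + d = -5
Solving the system yields a = 2, b = 1, c = -3, d = -5.
So P(x) = 2x³ + x² - 3x - 5.
Check: P(-1) = -3. ✓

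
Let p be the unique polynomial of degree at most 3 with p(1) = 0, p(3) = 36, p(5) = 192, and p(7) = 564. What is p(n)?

p(n) = 2n^3 - 3n^2 + 4n - 3

Write p(n) = an^3 + bn^2 + cn + d. Substituting each data point gives a linear system:
  a + b + c + d = 0
  27a + 9b + 3c + d = 36
  125a + 25b + 5c + d = 192
  343a + 49b + 7c + d = 564
Solving the system yields a = 2, b = -3, c = 4, d = -3.
So p(n) = 2n³ - 3n² + 4n - 3.
Check: p(3) = 36. ✓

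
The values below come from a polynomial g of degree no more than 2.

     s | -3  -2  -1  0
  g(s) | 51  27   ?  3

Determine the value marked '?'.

11

The 3 known points determine the degree-2 polynomial uniquely.
Write g(s) = as^2 + bs + c. Substituting each data point gives a linear system:
  9a - 3b + c = 51
  4a - 2b + c = 27
  c = 3
Solving the system yields a = 4, b = -4, c = 3.
So g(s) = 4s² - 4s + 3.
Then g(-1) = 11.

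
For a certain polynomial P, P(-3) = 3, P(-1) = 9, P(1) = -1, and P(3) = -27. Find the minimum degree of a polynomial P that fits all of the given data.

Forward differences of the values at x = -3, -1, 1, 3:
  P  : 3  9  -1  -27
  Δ  : 6  -10  -26
  Δ^2: -16  -16
  Δ^3: 0
The second differences are constant (-16) and nonzero, while all higher differences vanish, so the minimal degree is 2.

2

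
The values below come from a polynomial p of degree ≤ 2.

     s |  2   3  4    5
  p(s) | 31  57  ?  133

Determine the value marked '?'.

The 3 known points determine the degree-2 polynomial uniquely.
Write p(s) = as^2 + bs + c. Substituting each data point gives a linear system:
  4a + 2b + c = 31
  9a + 3b + c = 57
  25a + 5b + c = 133
Solving the system yields a = 4, b = 6, c = 3.
So p(s) = 4s^2 + 6s + 3.
Then p(4) = 91.

91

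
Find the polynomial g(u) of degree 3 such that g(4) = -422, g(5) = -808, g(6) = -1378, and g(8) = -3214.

Write g(u) = au^3 + bu^2 + cu + d. Substituting each data point gives a linear system:
  64a + 16b + 4c + d = -422
  125a + 25b + 5c + d = -808
  216a + 36b + 6c + d = -1378
  512a + 64b + 8c + d = -3214
Solving the system yields a = -6, b = -2, c = -2, d = 2.
So g(u) = -6u³ - 2u² - 2u + 2.
Check: g(8) = -3214. ✓

g(u) = -6u^3 - 2u^2 - 2u + 2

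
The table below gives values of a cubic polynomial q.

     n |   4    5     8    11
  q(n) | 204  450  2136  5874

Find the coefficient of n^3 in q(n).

Write q(n) = an^3 + bn^2 + cn + d. Substituting each data point gives a linear system:
  64a + 16b + 4c + d = 204
  125a + 25b + 5c + d = 450
  512a + 64b + 8c + d = 2136
  1331a + 121b + 11c + d = 5874
Solving the system yields a = 5, b = -6, c = -5, d = 0.
So q(n) = 5n^3 - 6n^2 - 5n.
The leading coefficient is 5.

5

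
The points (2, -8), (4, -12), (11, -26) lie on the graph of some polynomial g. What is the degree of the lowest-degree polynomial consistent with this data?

Divided differences on the nodes 2, 4, 11:
  order 0: -8  -12  -26
  order 1: -2  -2
  order 2: 0
The order-1 divided differences are all -2 (nonzero) and every higher order vanishes, so the data lies on a polynomial of degree exactly 1.

1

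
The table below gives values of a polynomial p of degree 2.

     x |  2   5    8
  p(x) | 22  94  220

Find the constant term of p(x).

Write p(x) = ax^2 + bx + c. Substituting each data point gives a linear system:
  4a + 2b + c = 22
  25a + 5b + c = 94
  64a + 8b + c = 220
Solving the system yields a = 3, b = 3, c = 4.
So p(x) = 3x^2 + 3x + 4.
The constant term is 4.

4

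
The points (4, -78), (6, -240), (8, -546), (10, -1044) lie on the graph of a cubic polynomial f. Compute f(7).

Write f(t) = at^3 + bt^2 + ct + d. Substituting each data point gives a linear system:
  64a + 16b + 4c + d = -78
  216a + 36b + 6c + d = -240
  512a + 64b + 8c + d = -546
  1000a + 100b + 10c + d = -1044
Solving the system yields a = -1, b = 0, c = -5, d = 6.
So f(t) = -t^3 - 5t + 6.
Then f(7) = -372.

-372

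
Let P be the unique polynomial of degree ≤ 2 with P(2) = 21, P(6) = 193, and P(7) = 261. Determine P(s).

P(s) = 5s^2 + 3s - 5

Write P(s) = as^2 + bs + c. Substituting each data point gives a linear system:
  4a + 2b + c = 21
  36a + 6b + c = 193
  49a + 7b + c = 261
Solving the system yields a = 5, b = 3, c = -5.
So P(s) = 5s^2 + 3s - 5.
Check: P(2) = 21. ✓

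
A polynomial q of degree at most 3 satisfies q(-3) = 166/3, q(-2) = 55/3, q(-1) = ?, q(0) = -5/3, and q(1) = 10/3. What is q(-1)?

4/3

On equispaced nodes a degree-3 polynomial has vanishing fourth forward difference, so
  q(-3) - 4·q(-2) + 6·q(-1) - 4·q(0) + q(1) = 0.
Substituting the known values and solving for q(-1):
  6·q(-1) = 8
  q(-1) = 4/3.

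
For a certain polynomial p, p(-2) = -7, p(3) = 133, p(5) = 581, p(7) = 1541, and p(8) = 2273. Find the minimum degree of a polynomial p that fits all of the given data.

3

Divided differences on the nodes -2, 3, 5, 7, 8:
  order 0: -7  133  581  1541  2273
  order 1: 28  224  480  732
  order 2: 28  64  84
  order 3: 4  4
  order 4: 0
The order-3 divided differences are all 4 (nonzero) and every higher order vanishes, so the data lies on a polynomial of degree exactly 3.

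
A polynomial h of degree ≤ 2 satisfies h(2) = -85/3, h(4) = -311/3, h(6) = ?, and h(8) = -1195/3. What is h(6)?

On equispaced nodes a degree-2 polynomial has vanishing third forward difference, so
  - h(2) + 3·h(4) - 3·h(6) + h(8) = 0.
Substituting the known values and solving for h(6):
  -3·h(6) = 681
  h(6) = -227.

-227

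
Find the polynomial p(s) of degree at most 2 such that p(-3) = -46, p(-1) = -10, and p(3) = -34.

Using the Lagrange interpolation formula with nodes -3, -1, 3:
  L_0(s) = (s + 1)(s - 3) / 12
  L_1(s) = (s + 3)(s - 3) / -8
  L_2(s) = (s + 3)(s + 1) / 24
Then p(s) = -46·L_0(s) - 10·L_1(s) - 34·L_2(s).
Expanding and collecting terms gives p(s) = -4s^2 + 2s - 4.
Check: p(-1) = -10. ✓

p(s) = -4s^2 + 2s - 4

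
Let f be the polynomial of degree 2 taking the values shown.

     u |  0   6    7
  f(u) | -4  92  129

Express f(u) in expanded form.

Using the Lagrange interpolation formula with nodes 0, 6, 7:
  L_0(u) = (u - 6)(u - 7) / 42
  L_1(u) = u(u - 7) / -6
  L_2(u) = u(u - 6) / 7
Then f(u) = -4·L_0(u) + 92·L_1(u) + 129·L_2(u).
Expanding and collecting terms gives f(u) = 3u^2 - 2u - 4.
Check: f(0) = -4. ✓

f(u) = 3u^2 - 2u - 4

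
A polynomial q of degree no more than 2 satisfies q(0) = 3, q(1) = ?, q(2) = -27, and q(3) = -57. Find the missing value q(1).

-7

On equispaced nodes a degree-2 polynomial has vanishing third forward difference, so
  - q(0) + 3·q(1) - 3·q(2) + q(3) = 0.
Substituting the known values and solving for q(1):
  3·q(1) = -21
  q(1) = -7.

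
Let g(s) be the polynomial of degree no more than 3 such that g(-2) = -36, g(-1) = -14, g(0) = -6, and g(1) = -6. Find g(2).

-8

Forward differences of the values at s = -2, -1, 0, 1:
  g  : -36  -14  -6  -6
  Δ  : 22  8  0
  Δ^2: -14  -8
  Δ^3: 6
The third differences are constant, confirming degree 3.
Interpolating (Newton forward form) and evaluating at s = 2 gives g(2) = -8.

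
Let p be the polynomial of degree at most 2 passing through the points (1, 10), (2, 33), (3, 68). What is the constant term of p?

-1

Write p(n) = an^2 + bn + c. Substituting each data point gives a linear system:
  a + b + c = 10
  4a + 2b + c = 33
  9a + 3b + c = 68
Solving the system yields a = 6, b = 5, c = -1.
So p(n) = 6n^2 + 5n - 1.
The constant term is -1.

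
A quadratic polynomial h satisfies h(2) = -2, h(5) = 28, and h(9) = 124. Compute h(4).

Write h(x) = ax^2 + bx + c. Substituting each data point gives a linear system:
  4a + 2b + c = -2
  25a + 5b + c = 28
  81a + 9b + c = 124
Solving the system yields a = 2, b = -4, c = -2.
So h(x) = 2x^2 - 4x - 2.
Then h(4) = 14.

14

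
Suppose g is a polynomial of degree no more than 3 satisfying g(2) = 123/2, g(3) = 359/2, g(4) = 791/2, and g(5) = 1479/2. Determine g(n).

Write g(n) = an^3 + bn^2 + cn + d. Substituting each data point gives a linear system:
  8a + 4b + 2c + d = 123/2
  27a + 9b + 3c + d = 359/2
  64a + 16b + 4c + d = 791/2
  125a + 25b + 5c + d = 1479/2
Solving the system yields a = 5, b = 4, c = 3, d = -1/2.
So g(n) = 5n^3 + 4n^2 + 3n - 1/2.
Check: g(3) = 359/2. ✓

g(n) = 5n^3 + 4n^2 + 3n - 1/2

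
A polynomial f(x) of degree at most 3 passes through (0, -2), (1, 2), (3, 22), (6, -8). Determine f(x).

Using the Lagrange interpolation formula with nodes 0, 1, 3, 6:
  L_0(x) = (x - 1)(x - 3)(x - 6) / -18
  L_1(x) = x(x - 3)(x - 6) / 10
  L_2(x) = x(x - 1)(x - 6) / -18
  L_3(x) = x(x - 1)(x - 3) / 90
Then f(x) = -2·L_0(x) + 2·L_1(x) + 22·L_2(x) - 8·L_3(x).
Expanding and collecting terms gives f(x) = -x³ + 6x² - x - 2.
Check: f(0) = -2. ✓

f(x) = -x^3 + 6x^2 - x - 2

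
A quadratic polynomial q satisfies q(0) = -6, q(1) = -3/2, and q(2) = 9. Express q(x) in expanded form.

Write q(x) = ax^2 + bx + c. Substituting each data point gives a linear system:
  c = -6
  a + b + c = -3/2
  4a + 2b + c = 9
Solving the system yields a = 3, b = 3/2, c = -6.
So q(x) = 3x² + (3/2)x - 6.
Check: q(2) = 9. ✓

q(x) = 3x^2 + (3/2)x - 6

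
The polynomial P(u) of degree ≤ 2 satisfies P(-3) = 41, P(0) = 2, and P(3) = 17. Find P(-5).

97

Write P(u) = au^2 + bu + c. Substituting each data point gives a linear system:
  9a - 3b + c = 41
  c = 2
  9a + 3b + c = 17
Solving the system yields a = 3, b = -4, c = 2.
So P(u) = 3u^2 - 4u + 2.
Then P(-5) = 97.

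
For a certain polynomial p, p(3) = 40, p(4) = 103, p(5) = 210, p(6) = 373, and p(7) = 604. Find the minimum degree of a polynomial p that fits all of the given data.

Forward differences of the values at t = 3, 4, 5, 6, 7:
  p  : 40  103  210  373  604
  Δ  : 63  107  163  231
  Δ^2: 44  56  68
  Δ^3: 12  12
  Δ^4: 0
The third differences are constant (12) and nonzero, while all higher differences vanish, so the minimal degree is 3.

3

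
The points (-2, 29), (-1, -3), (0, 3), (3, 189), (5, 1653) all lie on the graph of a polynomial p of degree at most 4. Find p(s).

p(s) = 3s^4 - s^3 - 5s^2 + 5s + 3

Write p(s) = as^4 + bs^3 + cs^2 + ds + e. Substituting each data point gives a linear system:
  16a - 8b + 4c - 2d + e = 29
  a - b + c - d + e = -3
  e = 3
  81a + 27b + 9c + 3d + e = 189
  625a + 125b + 25c + 5d + e = 1653
Solving the system yields a = 3, b = -1, c = -5, d = 5, e = 3.
So p(s) = 3s⁴ - s³ - 5s² + 5s + 3.
Check: p(0) = 3. ✓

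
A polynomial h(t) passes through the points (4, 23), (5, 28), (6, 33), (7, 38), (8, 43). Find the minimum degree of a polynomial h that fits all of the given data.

1

Forward differences of the values at t = 4, 5, 6, 7, 8:
  h  : 23  28  33  38  43
  Δ  : 5  5  5  5
  Δ^2: 0  0  0
  Δ^3: 0  0
  Δ^4: 0
The first differences are constant (5) and nonzero, while all higher differences vanish, so the minimal degree is 1.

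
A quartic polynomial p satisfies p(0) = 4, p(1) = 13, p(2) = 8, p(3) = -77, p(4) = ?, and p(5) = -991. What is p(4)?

-356

On equispaced nodes a degree-4 polynomial has vanishing fifth forward difference, so
  - p(0) + 5·p(1) - 10·p(2) + 10·p(3) - 5·p(4) + p(5) = 0.
Substituting the known values and solving for p(4):
  -5·p(4) = 1780
  p(4) = -356.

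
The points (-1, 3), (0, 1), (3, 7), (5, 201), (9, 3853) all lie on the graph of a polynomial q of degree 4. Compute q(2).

3

Using the Lagrange interpolation formula with nodes -1, 0, 3, 5, 9:
  L_0(x) = x(x - 3)(x - 5)(x - 9) / 240
  L_1(x) = (x + 1)(x - 3)(x - 5)(x - 9) / -135
  L_2(x) = (x + 1)x(x - 5)(x - 9) / 144
  L_3(x) = (x + 1)x(x - 3)(x - 9) / -240
  L_4(x) = (x + 1)x(x - 3)(x - 5) / 2160
Then q(x) = 3·L_0(x) + 1·L_1(x) + 7·L_2(x) + 201·L_3(x) + 3853·L_4(x).
Expanding and collecting terms gives q(x) = x⁴ - 4x³ + 2x² + 5x + 1.
Evaluating at x = 2: q(2) = 3.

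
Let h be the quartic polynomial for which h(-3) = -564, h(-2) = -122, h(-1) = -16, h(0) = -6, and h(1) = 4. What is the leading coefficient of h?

Write h(n) = an^4 + bn^3 + cn^2 + dn + e. Substituting each data point gives a linear system:
  81a - 27b + 9c - 3d + e = -564
  16a - 8b + 4c - 2d + e = -122
  a - b + c - d + e = -16
  e = -6
  a + b + c + d + e = 4
Solving the system yields a = -6, b = 4, c = 6, d = 6, e = -6.
So h(n) = -6n^4 + 4n^3 + 6n^2 + 6n - 6.
The leading coefficient is -6.

-6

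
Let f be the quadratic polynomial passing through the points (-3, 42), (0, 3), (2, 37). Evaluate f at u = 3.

72

Using the Lagrange interpolation formula with nodes -3, 0, 2:
  L_0(u) = u(u - 2) / 15
  L_1(u) = (u + 3)(u - 2) / -6
  L_2(u) = (u + 3)u / 10
Then f(u) = 42·L_0(u) + 3·L_1(u) + 37·L_2(u).
Expanding and collecting terms gives f(u) = 6u^2 + 5u + 3.
Evaluating at u = 3: f(3) = 72.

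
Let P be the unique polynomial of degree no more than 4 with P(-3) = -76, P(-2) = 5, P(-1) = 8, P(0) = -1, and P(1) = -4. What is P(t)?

Write P(t) = at^4 + bt^3 + ct^2 + dt + e. Substituting each data point gives a linear system:
  81a - 27b + 9c - 3d + e = -76
  16a - 8b + 4c - 2d + e = 5
  a - b + c - d + e = 8
  e = -1
  a + b + c + d + e = -4
Solving the system yields a = -2, b = -1, c = 5, d = -5, e = -1.
So P(t) = -2t^4 - t^3 + 5t^2 - 5t - 1.
Check: P(-3) = -76. ✓

P(t) = -2t^4 - t^3 + 5t^2 - 5t - 1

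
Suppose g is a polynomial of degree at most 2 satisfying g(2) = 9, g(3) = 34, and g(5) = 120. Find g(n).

g(n) = 6n^2 - 5n - 5

Write g(n) = an^2 + bn + c. Substituting each data point gives a linear system:
  4a + 2b + c = 9
  9a + 3b + c = 34
  25a + 5b + c = 120
Solving the system yields a = 6, b = -5, c = -5.
So g(n) = 6n² - 5n - 5.
Check: g(2) = 9. ✓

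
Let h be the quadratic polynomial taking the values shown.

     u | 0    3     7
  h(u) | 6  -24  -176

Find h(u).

h(u) = -4u^2 + 2u + 6

Write h(u) = au^2 + bu + c. Substituting each data point gives a linear system:
  c = 6
  9a + 3b + c = -24
  49a + 7b + c = -176
Solving the system yields a = -4, b = 2, c = 6.
So h(u) = -4u² + 2u + 6.
Check: h(0) = 6. ✓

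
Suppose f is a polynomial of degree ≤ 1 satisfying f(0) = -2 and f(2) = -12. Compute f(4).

-22

Write f(s) = as + b. Substituting each data point gives a linear system:
  b = -2
  2a + b = -12
Solving the system yields a = -5, b = -2.
So f(s) = -5s - 2.
Then f(4) = -22.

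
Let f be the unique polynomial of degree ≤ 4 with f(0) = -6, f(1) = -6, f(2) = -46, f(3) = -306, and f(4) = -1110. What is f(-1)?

Forward differences of the values at x = 0, 1, 2, 3, 4:
  f  : -6  -6  -46  -306  -1110
  Δ  : 0  -40  -260  -804
  Δ^2: -40  -220  -544
  Δ^3: -180  -324
  Δ^4: -144
The fourth differences are constant, confirming degree 4.
Interpolating (Newton forward form) and evaluating at x = -1 gives f(-1) = -10.

-10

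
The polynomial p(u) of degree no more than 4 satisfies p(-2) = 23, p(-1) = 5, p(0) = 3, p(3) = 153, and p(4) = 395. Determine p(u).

Using the Lagrange interpolation formula with nodes -2, -1, 0, 3, 4:
  L_0(u) = (u + 1)u(u - 3)(u - 4) / 60
  L_1(u) = (u + 2)u(u - 3)(u - 4) / -20
  L_2(u) = (u + 2)(u + 1)(u - 3)(u - 4) / 24
  L_3(u) = (u + 2)(u + 1)u(u - 4) / -60
  L_4(u) = (u + 2)(u + 1)u(u - 3) / 120
Then p(u) = 23·L_0(u) + 5·L_1(u) + 3·L_2(u) + 153·L_3(u) + 395·L_4(u).
Expanding and collecting terms gives p(u) = u^4 + u^3 + 4u^2 + 2u + 3.
Check: p(0) = 3. ✓

p(u) = u^4 + u^3 + 4u^2 + 2u + 3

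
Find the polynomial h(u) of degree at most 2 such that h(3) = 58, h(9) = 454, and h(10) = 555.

h(u) = 5u^2 + 6u - 5

Using the Lagrange interpolation formula with nodes 3, 9, 10:
  L_0(u) = (u - 9)(u - 10) / 42
  L_1(u) = (u - 3)(u - 10) / -6
  L_2(u) = (u - 3)(u - 9) / 7
Then h(u) = 58·L_0(u) + 454·L_1(u) + 555·L_2(u).
Expanding and collecting terms gives h(u) = 5u^2 + 6u - 5.
Check: h(3) = 58. ✓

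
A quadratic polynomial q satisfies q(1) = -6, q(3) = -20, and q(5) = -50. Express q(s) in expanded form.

Write q(s) = as^2 + bs + c. Substituting each data point gives a linear system:
  a + b + c = -6
  9a + 3b + c = -20
  25a + 5b + c = -50
Solving the system yields a = -2, b = 1, c = -5.
So q(s) = -2s^2 + s - 5.
Check: q(5) = -50. ✓

q(s) = -2s^2 + s - 5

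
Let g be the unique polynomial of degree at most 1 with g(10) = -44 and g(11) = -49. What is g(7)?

Using the Lagrange interpolation formula with nodes 10, 11:
  L_0(s) = (s - 11) / -1
  L_1(s) = (s - 10) / 1
Then g(s) = -44·L_0(s) - 49·L_1(s).
Expanding and collecting terms gives g(s) = -5s + 6.
Evaluating at s = 7: g(7) = -29.

-29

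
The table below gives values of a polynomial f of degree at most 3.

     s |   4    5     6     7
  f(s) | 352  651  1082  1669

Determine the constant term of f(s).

-4

Write f(s) = as^3 + bs^2 + cs + d. Substituting each data point gives a linear system:
  64a + 16b + 4c + d = 352
  125a + 25b + 5c + d = 651
  216a + 36b + 6c + d = 1082
  343a + 49b + 7c + d = 1669
Solving the system yields a = 4, b = 6, c = 1, d = -4.
So f(s) = 4s^3 + 6s^2 + s - 4.
The constant term is -4.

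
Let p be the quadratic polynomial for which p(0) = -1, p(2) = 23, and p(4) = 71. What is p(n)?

Using the Lagrange interpolation formula with nodes 0, 2, 4:
  L_0(n) = (n - 2)(n - 4) / 8
  L_1(n) = n(n - 4) / -4
  L_2(n) = n(n - 2) / 8
Then p(n) = -1·L_0(n) + 23·L_1(n) + 71·L_2(n).
Expanding and collecting terms gives p(n) = 3n² + 6n - 1.
Check: p(2) = 23. ✓

p(n) = 3n^2 + 6n - 1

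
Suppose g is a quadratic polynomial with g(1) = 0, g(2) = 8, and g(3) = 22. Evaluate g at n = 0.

Write g(n) = an^2 + bn + c. Substituting each data point gives a linear system:
  a + b + c = 0
  4a + 2b + c = 8
  9a + 3b + c = 22
Solving the system yields a = 3, b = -1, c = -2.
So g(n) = 3n^2 - n - 2.
Then g(0) = -2.

-2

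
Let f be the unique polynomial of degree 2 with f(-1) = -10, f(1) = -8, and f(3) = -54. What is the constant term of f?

Write f(u) = au^2 + bu + c. Substituting each data point gives a linear system:
  a - b + c = -10
  a + b + c = -8
  9a + 3b + c = -54
Solving the system yields a = -6, b = 1, c = -3.
So f(u) = -6u² + u - 3.
The constant term is -3.

-3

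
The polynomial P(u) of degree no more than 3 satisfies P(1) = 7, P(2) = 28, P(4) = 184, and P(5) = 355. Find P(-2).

-44

Using the Lagrange interpolation formula with nodes 1, 2, 4, 5:
  L_0(u) = (u - 2)(u - 4)(u - 5) / -12
  L_1(u) = (u - 1)(u - 4)(u - 5) / 6
  L_2(u) = (u - 1)(u - 2)(u - 5) / -6
  L_3(u) = (u - 1)(u - 2)(u - 4) / 12
Then P(u) = 7·L_0(u) + 28·L_1(u) + 184·L_2(u) + 355·L_3(u).
Expanding and collecting terms gives P(u) = 3u^3 - 2u^2 + 6u.
Evaluating at u = -2: P(-2) = -44.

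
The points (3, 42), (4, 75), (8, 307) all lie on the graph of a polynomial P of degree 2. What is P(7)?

234

Using the Lagrange interpolation formula with nodes 3, 4, 8:
  L_0(t) = (t - 4)(t - 8) / 5
  L_1(t) = (t - 3)(t - 8) / -4
  L_2(t) = (t - 3)(t - 4) / 20
Then P(t) = 42·L_0(t) + 75·L_1(t) + 307·L_2(t).
Expanding and collecting terms gives P(t) = 5t^2 - 2t + 3.
Evaluating at t = 7: P(7) = 234.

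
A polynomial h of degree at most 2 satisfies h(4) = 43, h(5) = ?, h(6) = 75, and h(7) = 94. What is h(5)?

On equispaced nodes a degree-2 polynomial has vanishing third forward difference, so
  - h(4) + 3·h(5) - 3·h(6) + h(7) = 0.
Substituting the known values and solving for h(5):
  3·h(5) = 174
  h(5) = 58.

58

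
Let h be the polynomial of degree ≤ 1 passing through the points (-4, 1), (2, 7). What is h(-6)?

-1

Using the Lagrange interpolation formula with nodes -4, 2:
  L_0(u) = (u - 2) / -6
  L_1(u) = (u + 4) / 6
Then h(u) = 1·L_0(u) + 7·L_1(u).
Expanding and collecting terms gives h(u) = u + 5.
Evaluating at u = -6: h(-6) = -1.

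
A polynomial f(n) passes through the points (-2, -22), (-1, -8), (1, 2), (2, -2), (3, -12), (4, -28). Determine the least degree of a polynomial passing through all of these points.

Divided differences on the nodes -2, -1, 1, 2, 3, 4:
  order 0: -22  -8  2  -2  -12  -28
  order 1: 14  5  -4  -10  -16
  order 2: -3  -3  -3  -3
  order 3: 0  0  0
  order 4: 0  0
  order 5: 0
The order-2 divided differences are all -3 (nonzero) and every higher order vanishes, so the data lies on a polynomial of degree exactly 2.

2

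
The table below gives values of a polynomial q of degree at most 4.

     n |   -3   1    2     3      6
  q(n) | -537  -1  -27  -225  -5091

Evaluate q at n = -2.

Write q(n) = an^4 + bn^3 + cn^2 + dn + e. Substituting each data point gives a linear system:
  81a - 27b + 9c - 3d + e = -537
  a + b + c + d + e = -1
  16a + 8b + 4c + 2d + e = -27
  81a + 27b + 9c + 3d + e = -225
  1296a + 216b + 36c + 6d + e = -5091
Solving the system yields a = -5, b = 6, c = 3, d = -2, e = -3.
So q(n) = -5n⁴ + 6n³ + 3n² - 2n - 3.
Then q(-2) = -115.

-115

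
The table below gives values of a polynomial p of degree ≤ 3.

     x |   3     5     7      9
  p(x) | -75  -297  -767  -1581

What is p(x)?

p(x) = -2x^3 - x^2 - 5x + 3

Using the Lagrange interpolation formula with nodes 3, 5, 7, 9:
  L_0(x) = (x - 5)(x - 7)(x - 9) / -48
  L_1(x) = (x - 3)(x - 7)(x - 9) / 16
  L_2(x) = (x - 3)(x - 5)(x - 9) / -16
  L_3(x) = (x - 3)(x - 5)(x - 7) / 48
Then p(x) = -75·L_0(x) - 297·L_1(x) - 767·L_2(x) - 1581·L_3(x).
Expanding and collecting terms gives p(x) = -2x^3 - x^2 - 5x + 3.
Check: p(7) = -767. ✓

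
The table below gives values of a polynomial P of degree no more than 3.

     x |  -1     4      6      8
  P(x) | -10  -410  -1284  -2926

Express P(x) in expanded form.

P(x) = -5x^3 - 6x^2 + 3x - 6

Write P(x) = ax^3 + bx^2 + cx + d. Substituting each data point gives a linear system:
  -a + b - c + d = -10
  64a + 16b + 4c + d = -410
  216a + 36b + 6c + d = -1284
  512a + 64b + 8c + d = -2926
Solving the system yields a = -5, b = -6, c = 3, d = -6.
So P(x) = -5x³ - 6x² + 3x - 6.
Check: P(8) = -2926. ✓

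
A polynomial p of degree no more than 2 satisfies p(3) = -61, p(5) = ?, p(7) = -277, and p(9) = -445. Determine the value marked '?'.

-149

The 3 known points determine the degree-2 polynomial uniquely.
Write p(s) = as^2 + bs + c. Substituting each data point gives a linear system:
  9a + 3b + c = -61
  49a + 7b + c = -277
  81a + 9b + c = -445
Solving the system yields a = -5, b = -4, c = -4.
So p(s) = -5s^2 - 4s - 4.
Then p(5) = -149.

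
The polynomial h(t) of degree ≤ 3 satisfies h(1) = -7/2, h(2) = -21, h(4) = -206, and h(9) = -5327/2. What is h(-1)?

3/2

Using the Lagrange interpolation formula with nodes 1, 2, 4, 9:
  L_0(t) = (t - 2)(t - 4)(t - 9) / -24
  L_1(t) = (t - 1)(t - 4)(t - 9) / 14
  L_2(t) = (t - 1)(t - 2)(t - 9) / -30
  L_3(t) = (t - 1)(t - 2)(t - 4) / 280
Then h(t) = -7/2·L_0(t) - 21·L_1(t) - 206·L_2(t) - 5327/2·L_3(t).
Expanding and collecting terms gives h(t) = -4t^3 + 3t^2 + (3/2)t - 4.
Evaluating at t = -1: h(-1) = 3/2.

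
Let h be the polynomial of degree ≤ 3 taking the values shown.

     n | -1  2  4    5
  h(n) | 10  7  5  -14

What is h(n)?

Write h(n) = an^3 + bn^2 + cn + d. Substituting each data point gives a linear system:
  -a + b - c + d = 10
  8a + 4b + 2c + d = 7
  64a + 16b + 4c + d = 5
  125a + 25b + 5c + d = -14
Solving the system yields a = -1, b = 5, c = -3, d = 1.
So h(n) = -n³ + 5n² - 3n + 1.
Check: h(5) = -14. ✓

h(n) = -n^3 + 5n^2 - 3n + 1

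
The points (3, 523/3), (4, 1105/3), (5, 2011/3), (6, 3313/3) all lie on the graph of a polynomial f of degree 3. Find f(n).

Using the Lagrange interpolation formula with nodes 3, 4, 5, 6:
  L_0(n) = (n - 4)(n - 5)(n - 6) / -6
  L_1(n) = (n - 3)(n - 5)(n - 6) / 2
  L_2(n) = (n - 3)(n - 4)(n - 6) / -2
  L_3(n) = (n - 3)(n - 4)(n - 5) / 6
Then f(n) = 523/3·L_0(n) + 1105/3·L_1(n) + 2011/3·L_2(n) + 3313/3·L_3(n).
Expanding and collecting terms gives f(n) = 4n³ + 6n² + 4n + 1/3.
Check: f(3) = 523/3. ✓

f(n) = 4n^3 + 6n^2 + 4n + 1/3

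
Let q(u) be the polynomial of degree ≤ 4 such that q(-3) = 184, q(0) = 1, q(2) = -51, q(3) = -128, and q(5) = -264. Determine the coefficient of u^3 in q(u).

-6

Write q(u) = au^4 + bu^3 + cu^2 + du + e. Substituting each data point gives a linear system:
  81a - 27b + 9c - 3d + e = 184
  e = 1
  16a + 8b + 4c + 2d + e = -51
  81a + 27b + 9c + 3d + e = -128
  625a + 125b + 25c + 5d + e = -264
Solving the system yields a = 1, b = -6, c = -6, d = 2, e = 1.
So q(u) = u⁴ - 6u³ - 6u² + 2u + 1.
The coefficient of u^3 is -6.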